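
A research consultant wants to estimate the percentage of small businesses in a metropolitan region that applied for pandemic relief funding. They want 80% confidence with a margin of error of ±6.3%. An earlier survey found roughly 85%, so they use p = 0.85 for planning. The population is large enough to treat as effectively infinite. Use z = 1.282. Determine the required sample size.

53

With p = 0.85, p(1−p) = 0.1275.
n = z²·p(1−p)/E² = 1.282² × 0.1275 / 0.063² = 1.6435 × 0.1275 / 0.003969 ≈ 52.80.
Rounding up gives n = 53.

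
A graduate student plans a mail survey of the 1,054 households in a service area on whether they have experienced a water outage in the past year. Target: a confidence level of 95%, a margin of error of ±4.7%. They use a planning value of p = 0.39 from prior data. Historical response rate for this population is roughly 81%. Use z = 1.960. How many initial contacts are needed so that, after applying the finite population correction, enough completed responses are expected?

368

Completed interviews needed (unadjusted): n₀ = 1.960² × 0.2379 / 0.047² ≈ 413.72 → 414.
FPC for N = 1,054: n = 414 / (1 + 413/1054) = 414 / 1.3918 ≈ 297.45 → 298.
At an 81% response rate, contacts needed = 298 / 0.81 ≈ 367.90 → 368.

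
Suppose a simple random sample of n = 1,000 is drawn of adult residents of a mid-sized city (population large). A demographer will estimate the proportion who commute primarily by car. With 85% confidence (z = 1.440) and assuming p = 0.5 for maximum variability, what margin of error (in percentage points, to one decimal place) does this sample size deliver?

2.3

SE(p̂) = √[p(1−p)/n] = √[0.2500/1000] = 0.01581.
E = z × SE = 1.440 × 0.01581 = 0.02277, or 2.3 percentage points.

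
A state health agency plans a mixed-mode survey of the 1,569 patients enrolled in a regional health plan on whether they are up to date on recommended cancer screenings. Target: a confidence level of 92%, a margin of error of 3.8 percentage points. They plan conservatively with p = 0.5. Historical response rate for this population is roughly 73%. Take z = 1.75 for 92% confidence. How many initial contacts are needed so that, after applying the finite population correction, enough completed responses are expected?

Completed interviews needed (unadjusted): n₀ = 1.75² × 0.2500 / 0.038² ≈ 530.21 → 531.
FPC for N = 1,569: n = 531 / (1 + 530/1569) = 531 / 1.3378 ≈ 396.92 → 397.
At a 73% response rate, contacts needed = 397 / 0.73 ≈ 543.84 → 544.

544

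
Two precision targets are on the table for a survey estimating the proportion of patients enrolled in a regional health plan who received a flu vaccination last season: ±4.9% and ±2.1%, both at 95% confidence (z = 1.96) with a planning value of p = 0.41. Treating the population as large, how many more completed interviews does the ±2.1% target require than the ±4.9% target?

At ±4.9%: n = 1.96² × 0.2419 / 0.049² ≈ 387.04 → 388.
At ±2.1%: n = 1.96² × 0.2419 / 0.021² ≈ 2107.22 → 2108.
Additional respondents: 2108 − 388 = 1720.

1720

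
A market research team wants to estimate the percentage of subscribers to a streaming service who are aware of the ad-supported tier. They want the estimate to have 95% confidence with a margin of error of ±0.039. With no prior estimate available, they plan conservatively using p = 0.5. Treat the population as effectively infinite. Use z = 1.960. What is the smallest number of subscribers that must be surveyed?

632

With p = 0.5, p(1−p) = 0.25.
n = z²·p(1−p)/E² = 1.960² × 0.2500 / 0.039² = 3.8416 × 0.2500 / 0.001521 ≈ 631.43.
Rounding up gives n = 632.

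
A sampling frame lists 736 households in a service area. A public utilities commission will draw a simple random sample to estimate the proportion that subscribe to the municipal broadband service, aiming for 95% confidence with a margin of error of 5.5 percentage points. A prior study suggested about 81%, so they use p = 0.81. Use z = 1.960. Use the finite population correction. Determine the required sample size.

155

Unadjusted: n₀ = 1.960² × 0.81 × 0.19 / 0.055² ≈ 195.45, so n₀ = 196.
Finite population correction with N = 736: n = n₀ / (1 + (n₀−1)/N) = 196 / (1 + 195/736) = 196 / 1.2649 ≈ 154.95.
Rounding up, n = 155.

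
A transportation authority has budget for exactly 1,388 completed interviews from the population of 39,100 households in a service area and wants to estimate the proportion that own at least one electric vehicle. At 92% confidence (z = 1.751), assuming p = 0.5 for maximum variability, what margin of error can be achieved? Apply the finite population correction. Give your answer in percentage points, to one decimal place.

Finite-population factor: (N−n)/(N−1) = (39100−1388)/(39100−1) = 0.9645.
SE(p̂) = √[p(1−p)/n · (N−n)/(N−1)] = √[0.2500/1388 × 0.9645] = 0.01318.
E = z × SE = 1.751 × 0.01318 = 0.02308 ≈ 2.3 percentage points.

2.3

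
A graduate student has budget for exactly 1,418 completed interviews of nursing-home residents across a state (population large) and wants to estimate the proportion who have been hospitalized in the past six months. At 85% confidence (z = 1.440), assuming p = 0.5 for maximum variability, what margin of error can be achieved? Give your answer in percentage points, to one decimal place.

1.9

SE(p̂) = √[p(1−p)/n] = √[0.2500/1418] = 0.01328.
E = z × SE = 1.440 × 0.01328 = 0.01912, or 1.9 percentage points.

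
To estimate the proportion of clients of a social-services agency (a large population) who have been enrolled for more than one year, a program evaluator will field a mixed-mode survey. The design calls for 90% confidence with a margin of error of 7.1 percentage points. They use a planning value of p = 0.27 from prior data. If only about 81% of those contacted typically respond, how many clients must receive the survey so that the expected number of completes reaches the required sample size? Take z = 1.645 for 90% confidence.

131

Completed interviews needed: n₀ = 1.645² × 0.1971 / 0.071² ≈ 105.80 → 106.
At an 81% response rate, contacts needed = 106 / 0.81 ≈ 130.86 → 131.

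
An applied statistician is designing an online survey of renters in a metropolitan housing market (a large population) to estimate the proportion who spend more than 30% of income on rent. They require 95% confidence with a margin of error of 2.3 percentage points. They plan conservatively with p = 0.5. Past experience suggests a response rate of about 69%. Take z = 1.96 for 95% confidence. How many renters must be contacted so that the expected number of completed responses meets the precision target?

2632

Completed interviews needed: n₀ = 1.96² × 0.2500 / 0.023² ≈ 1815.50 → 1816.
At a 69% response rate, contacts needed = 1816 / 0.69 ≈ 2631.88 → 2632.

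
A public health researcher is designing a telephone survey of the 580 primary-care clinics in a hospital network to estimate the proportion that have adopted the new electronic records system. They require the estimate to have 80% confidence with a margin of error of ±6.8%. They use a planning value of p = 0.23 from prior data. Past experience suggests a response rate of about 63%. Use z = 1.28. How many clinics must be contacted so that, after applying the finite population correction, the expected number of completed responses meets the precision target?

91

Completed interviews needed (unadjusted): n₀ = 1.28² × 0.1771 / 0.068² ≈ 62.75 → 63.
FPC for N = 580: n = 63 / (1 + 62/580) = 63 / 1.1069 ≈ 56.92 → 57.
At a 63% response rate, contacts needed = 57 / 0.63 ≈ 90.48 → 91.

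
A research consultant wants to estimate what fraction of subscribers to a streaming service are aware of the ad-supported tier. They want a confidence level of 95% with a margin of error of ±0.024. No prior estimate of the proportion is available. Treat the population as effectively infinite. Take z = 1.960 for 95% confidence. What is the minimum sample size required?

With no prior estimate, use p = 0.5, giving p(1−p) = 0.25.
n = z²·p(1−p)/E² = 1.960² × 0.2500 / 0.024² = 3.8416 × 0.2500 / 0.000576 ≈ 1667.36.
Rounding up gives n = 1668.

1668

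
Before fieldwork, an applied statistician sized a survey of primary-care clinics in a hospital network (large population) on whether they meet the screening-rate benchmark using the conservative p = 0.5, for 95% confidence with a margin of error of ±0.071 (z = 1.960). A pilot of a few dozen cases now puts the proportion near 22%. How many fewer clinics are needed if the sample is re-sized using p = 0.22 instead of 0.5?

Conservative (p = 0.5): n = 1.960² × 0.25 / 0.071² ≈ 190.52 → 191.
Using p = 0.22: p(1−p) = 0.1716, so n = 1.960² × 0.1716 / 0.071² ≈ 130.77 → 131.
Reduction: 191 − 131 = 60.

60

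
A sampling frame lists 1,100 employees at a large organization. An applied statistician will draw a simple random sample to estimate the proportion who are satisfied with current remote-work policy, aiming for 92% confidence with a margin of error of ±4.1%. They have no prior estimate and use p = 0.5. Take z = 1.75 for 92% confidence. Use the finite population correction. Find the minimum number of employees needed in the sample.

323

Unadjusted: n₀ = 1.75² × 0.50 × 0.50 / 0.041² ≈ 455.46, so n₀ = 456.
Finite population correction with N = 1,100: n = n₀ / (1 + (n₀−1)/N) = 456 / (1 + 455/1100) = 456 / 1.4136 ≈ 322.57.
Rounding up, n = 323.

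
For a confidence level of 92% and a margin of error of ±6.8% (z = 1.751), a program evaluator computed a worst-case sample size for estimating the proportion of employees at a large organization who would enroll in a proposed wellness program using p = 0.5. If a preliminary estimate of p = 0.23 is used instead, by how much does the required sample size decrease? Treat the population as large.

Conservative (p = 0.5): n = 1.751² × 0.25 / 0.068² ≈ 165.77 → 166.
Using p = 0.23: p(1−p) = 0.1771, so n = 1.751² × 0.1771 / 0.068² ≈ 117.43 → 118.
Reduction: 166 − 118 = 48.

48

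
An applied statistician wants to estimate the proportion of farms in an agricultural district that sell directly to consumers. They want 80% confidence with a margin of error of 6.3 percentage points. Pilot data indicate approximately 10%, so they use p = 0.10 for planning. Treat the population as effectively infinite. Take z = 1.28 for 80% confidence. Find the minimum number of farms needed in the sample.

With p = 0.10, p(1−p) = 0.0900.
n = z²·p(1−p)/E² = 1.28² × 0.0900 / 0.063² = 1.6384 × 0.0900 / 0.003969 ≈ 37.15.
Rounding up gives n = 38.

38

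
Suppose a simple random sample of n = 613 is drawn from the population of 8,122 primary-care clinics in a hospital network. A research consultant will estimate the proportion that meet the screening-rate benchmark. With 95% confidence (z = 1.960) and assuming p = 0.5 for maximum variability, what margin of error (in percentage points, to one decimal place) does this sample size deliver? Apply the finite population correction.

3.8

Finite-population factor: (N−n)/(N−1) = (8122−613)/(8122−1) = 0.9246.
SE(p̂) = √[p(1−p)/n · (N−n)/(N−1)] = √[0.2500/613 × 0.9246] = 0.01942.
E = z × SE = 1.960 × 0.01942 = 0.03806 ≈ 3.8 percentage points.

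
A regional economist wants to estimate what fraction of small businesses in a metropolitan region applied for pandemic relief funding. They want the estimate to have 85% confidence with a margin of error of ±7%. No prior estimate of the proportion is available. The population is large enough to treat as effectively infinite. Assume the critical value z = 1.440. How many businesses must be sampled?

With no prior estimate, use p = 0.5, giving p(1−p) = 0.25.
n = z²·p(1−p)/E² = 1.440² × 0.2500 / 0.070² = 2.0736 × 0.2500 / 0.004900 ≈ 105.80.
Rounding up gives n = 106.

106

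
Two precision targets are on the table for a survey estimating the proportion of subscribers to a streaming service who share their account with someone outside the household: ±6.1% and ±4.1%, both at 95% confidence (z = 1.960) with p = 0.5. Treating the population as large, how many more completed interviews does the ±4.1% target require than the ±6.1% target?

313

At ±6.1%: n = 1.960² × 0.2500 / 0.061² ≈ 258.10 → 259.
At ±4.1%: n = 1.960² × 0.2500 / 0.041² ≈ 571.33 → 572.
Additional respondents: 572 − 259 = 313.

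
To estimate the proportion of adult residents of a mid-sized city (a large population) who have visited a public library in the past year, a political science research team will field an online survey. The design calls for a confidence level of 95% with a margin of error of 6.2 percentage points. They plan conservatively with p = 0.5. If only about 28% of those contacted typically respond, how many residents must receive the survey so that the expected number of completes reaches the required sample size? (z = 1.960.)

893

Completed interviews needed: n₀ = 1.960² × 0.2500 / 0.062² ≈ 249.84 → 250.
At a 28% response rate, contacts needed = 250 / 0.28 ≈ 892.86 → 893.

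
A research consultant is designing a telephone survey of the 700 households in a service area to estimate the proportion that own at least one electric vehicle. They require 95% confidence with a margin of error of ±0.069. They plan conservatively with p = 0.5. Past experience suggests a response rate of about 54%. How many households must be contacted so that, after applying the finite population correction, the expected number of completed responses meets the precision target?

For 95% confidence, z = 1.960.
Completed interviews needed (unadjusted): n₀ = 1.960² × 0.2500 / 0.069² ≈ 201.72 → 202.
FPC for N = 700: n = 202 / (1 + 201/700) = 202 / 1.2871 ≈ 156.94 → 157.
At a 54% response rate, contacts needed = 157 / 0.54 ≈ 290.74 → 291.

291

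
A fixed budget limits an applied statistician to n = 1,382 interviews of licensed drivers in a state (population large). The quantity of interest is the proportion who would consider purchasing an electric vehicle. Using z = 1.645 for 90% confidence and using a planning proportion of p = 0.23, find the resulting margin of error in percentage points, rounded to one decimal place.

SE(p̂) = √[p(1−p)/n] = √[0.1771/1382] = 0.01132.
E = z × SE = 1.645 × 0.01132 = 0.01862, or 1.9 percentage points.

1.9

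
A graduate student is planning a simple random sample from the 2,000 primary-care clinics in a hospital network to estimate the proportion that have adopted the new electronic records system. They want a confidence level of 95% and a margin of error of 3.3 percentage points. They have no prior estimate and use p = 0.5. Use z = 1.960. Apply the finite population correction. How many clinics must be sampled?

Unadjusted: n₀ = 1.960² × 0.50 × 0.50 / 0.033² ≈ 881.91, so n₀ = 882.
Finite population correction with N = 2,000: n = n₀ / (1 + (n₀−1)/N) = 882 / (1 + 881/2000) = 882 / 1.4405 ≈ 612.29.
Rounding up, n = 613.

613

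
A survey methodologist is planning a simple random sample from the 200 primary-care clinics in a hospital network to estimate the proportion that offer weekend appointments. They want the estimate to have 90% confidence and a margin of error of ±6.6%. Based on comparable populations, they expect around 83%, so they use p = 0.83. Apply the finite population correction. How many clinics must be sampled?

For 90% confidence, z = 1.645.
Unadjusted: n₀ = 1.645² × 0.83 × 0.17 / 0.066² ≈ 87.65, so n₀ = 88.
Finite population correction with N = 200: n = n₀ / (1 + (n₀−1)/N) = 88 / (1 + 87/200) = 88 / 1.4350 ≈ 61.32.
Rounding up, n = 62.

62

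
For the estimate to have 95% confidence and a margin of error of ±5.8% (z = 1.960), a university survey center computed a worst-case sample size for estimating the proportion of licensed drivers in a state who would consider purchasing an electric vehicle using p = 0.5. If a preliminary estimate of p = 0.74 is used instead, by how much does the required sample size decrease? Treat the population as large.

66

Conservative (p = 0.5): n = 1.960² × 0.25 / 0.058² ≈ 285.49 → 286.
Using p = 0.74: p(1−p) = 0.1924, so n = 1.960² × 0.1924 / 0.058² ≈ 219.72 → 220.
Reduction: 286 − 220 = 66.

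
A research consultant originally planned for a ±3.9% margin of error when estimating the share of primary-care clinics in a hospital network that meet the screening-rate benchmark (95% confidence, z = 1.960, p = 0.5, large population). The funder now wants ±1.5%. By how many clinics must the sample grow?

At ±3.9%: n = 1.960² × 0.2500 / 0.039² ≈ 631.43 → 632.
At ±1.5%: n = 1.960² × 0.2500 / 0.015² ≈ 4268.44 → 4269.
Additional respondents: 4269 − 632 = 3637.

3637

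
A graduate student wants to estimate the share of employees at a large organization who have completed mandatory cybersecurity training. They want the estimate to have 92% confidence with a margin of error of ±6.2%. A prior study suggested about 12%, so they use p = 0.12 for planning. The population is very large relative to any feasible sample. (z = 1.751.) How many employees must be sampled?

With p = 0.12, p(1−p) = 0.1056.
n = z²·p(1−p)/E² = 1.751² × 0.1056 / 0.062² = 3.0660 × 0.1056 / 0.003844 ≈ 84.23.
Rounding up gives n = 85.

85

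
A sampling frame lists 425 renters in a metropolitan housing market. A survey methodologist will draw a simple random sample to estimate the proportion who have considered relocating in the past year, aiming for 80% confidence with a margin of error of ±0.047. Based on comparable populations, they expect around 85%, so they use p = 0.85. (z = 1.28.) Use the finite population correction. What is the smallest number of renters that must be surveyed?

78

Unadjusted: n₀ = 1.28² × 0.85 × 0.15 / 0.047² ≈ 94.57, so n₀ = 95.
Finite population correction with N = 425: n = n₀ / (1 + (n₀−1)/N) = 95 / (1 + 94/425) = 95 / 1.2212 ≈ 77.79.
Rounding up, n = 78.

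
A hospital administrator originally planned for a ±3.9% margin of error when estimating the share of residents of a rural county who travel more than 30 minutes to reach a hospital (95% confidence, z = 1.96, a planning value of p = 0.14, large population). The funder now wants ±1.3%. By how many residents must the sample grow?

2432

At ±3.9%: n = 1.96² × 0.1204 / 0.039² ≈ 304.10 → 305.
At ±1.3%: n = 1.96² × 0.1204 / 0.013² ≈ 2736.86 → 2737.
Additional respondents: 2737 − 305 = 2432.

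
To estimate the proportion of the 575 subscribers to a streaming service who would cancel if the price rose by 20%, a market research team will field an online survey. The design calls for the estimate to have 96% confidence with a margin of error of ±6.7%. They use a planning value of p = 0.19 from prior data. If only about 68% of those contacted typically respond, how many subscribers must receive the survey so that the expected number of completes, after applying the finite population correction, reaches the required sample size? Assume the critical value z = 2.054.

171

Completed interviews needed (unadjusted): n₀ = 2.054² × 0.1539 / 0.067² ≈ 144.64 → 145.
FPC for N = 575: n = 145 / (1 + 144/575) = 145 / 1.2504 ≈ 115.96 → 116.
At a 68% response rate, contacts needed = 116 / 0.68 ≈ 170.59 → 171.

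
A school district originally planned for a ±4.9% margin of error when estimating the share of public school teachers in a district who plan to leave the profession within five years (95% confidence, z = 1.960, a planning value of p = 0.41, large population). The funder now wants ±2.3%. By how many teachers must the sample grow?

1369

At ±4.9%: n = 1.960² × 0.2419 / 0.049² ≈ 387.04 → 388.
At ±2.3%: n = 1.960² × 0.2419 / 0.023² ≈ 1756.68 → 1757.
Additional respondents: 1757 − 388 = 1369.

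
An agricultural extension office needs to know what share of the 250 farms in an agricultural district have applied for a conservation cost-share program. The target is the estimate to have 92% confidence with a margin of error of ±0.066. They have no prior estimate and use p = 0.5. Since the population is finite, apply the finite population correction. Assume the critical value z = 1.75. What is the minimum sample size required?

Unadjusted: n₀ = 1.75² × 0.50 × 0.50 / 0.066² ≈ 175.76, so n₀ = 176.
Finite population correction with N = 250: n = n₀ / (1 + (n₀−1)/N) = 176 / (1 + 175/250) = 176 / 1.7000 ≈ 103.53.
Rounding up, n = 104.

104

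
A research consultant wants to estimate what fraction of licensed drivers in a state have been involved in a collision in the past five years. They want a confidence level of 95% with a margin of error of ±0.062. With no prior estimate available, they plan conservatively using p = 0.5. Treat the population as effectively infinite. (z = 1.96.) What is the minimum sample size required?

With p = 0.5, p(1−p) = 0.25.
n = z²·p(1−p)/E² = 1.96² × 0.2500 / 0.062² = 3.8416 × 0.2500 / 0.003844 ≈ 249.84.
Rounding up gives n = 250.

250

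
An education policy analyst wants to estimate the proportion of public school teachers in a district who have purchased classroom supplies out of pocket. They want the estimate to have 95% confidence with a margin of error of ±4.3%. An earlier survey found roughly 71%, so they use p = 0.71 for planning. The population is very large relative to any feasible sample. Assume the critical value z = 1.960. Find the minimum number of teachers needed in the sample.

With p = 0.71, p(1−p) = 0.2059.
n = z²·p(1−p)/E² = 1.960² × 0.2059 / 0.043² = 3.8416 × 0.2059 / 0.001849 ≈ 427.79.
Rounding up gives n = 428.

428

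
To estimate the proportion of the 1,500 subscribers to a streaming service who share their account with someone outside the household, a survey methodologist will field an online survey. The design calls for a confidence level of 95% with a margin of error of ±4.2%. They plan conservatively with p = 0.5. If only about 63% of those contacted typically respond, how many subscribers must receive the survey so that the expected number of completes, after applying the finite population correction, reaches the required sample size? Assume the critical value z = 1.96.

Completed interviews needed (unadjusted): n₀ = 1.96² × 0.2500 / 0.042² ≈ 544.44 → 545.
FPC for N = 1,500: n = 545 / (1 + 544/1500) = 545 / 1.3627 ≈ 399.95 → 400.
At a 63% response rate, contacts needed = 400 / 0.63 ≈ 634.92 → 635.

635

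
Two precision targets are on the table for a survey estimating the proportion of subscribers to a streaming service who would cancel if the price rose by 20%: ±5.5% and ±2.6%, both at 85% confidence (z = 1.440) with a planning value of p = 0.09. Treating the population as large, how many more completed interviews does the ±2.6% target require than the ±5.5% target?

195

At ±5.5%: n = 1.440² × 0.0819 / 0.055² ≈ 56.14 → 57.
At ±2.6%: n = 1.440² × 0.0819 / 0.026² ≈ 251.22 → 252.
Additional respondents: 252 − 57 = 195.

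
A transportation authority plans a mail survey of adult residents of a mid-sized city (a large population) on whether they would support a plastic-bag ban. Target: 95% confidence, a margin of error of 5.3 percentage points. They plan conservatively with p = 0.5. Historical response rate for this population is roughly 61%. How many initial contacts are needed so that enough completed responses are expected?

For 95% confidence, z = 1.96.
Completed interviews needed: n₀ = 1.96² × 0.2500 / 0.053² ≈ 341.90 → 342.
At a 61% response rate, contacts needed = 342 / 0.61 ≈ 560.66 → 561.

561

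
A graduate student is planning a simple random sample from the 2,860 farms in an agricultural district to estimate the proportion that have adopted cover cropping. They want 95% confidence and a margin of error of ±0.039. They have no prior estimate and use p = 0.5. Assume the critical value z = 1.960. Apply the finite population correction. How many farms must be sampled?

518

Unadjusted: n₀ = 1.960² × 0.50 × 0.50 / 0.039² ≈ 631.43, so n₀ = 632.
Finite population correction with N = 2,860: n = n₀ / (1 + (n₀−1)/N) = 632 / (1 + 631/2860) = 632 / 1.2206 ≈ 517.77.
Rounding up, n = 518.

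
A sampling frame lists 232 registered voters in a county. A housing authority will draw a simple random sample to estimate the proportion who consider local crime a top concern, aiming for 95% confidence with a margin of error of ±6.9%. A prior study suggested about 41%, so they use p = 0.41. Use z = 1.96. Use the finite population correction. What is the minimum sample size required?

Unadjusted: n₀ = 1.96² × 0.41 × 0.59 / 0.069² ≈ 195.19, so n₀ = 196.
Finite population correction with N = 232: n = n₀ / (1 + (n₀−1)/N) = 196 / (1 + 195/232) = 196 / 1.8405 ≈ 106.49.
Rounding up, n = 107.

107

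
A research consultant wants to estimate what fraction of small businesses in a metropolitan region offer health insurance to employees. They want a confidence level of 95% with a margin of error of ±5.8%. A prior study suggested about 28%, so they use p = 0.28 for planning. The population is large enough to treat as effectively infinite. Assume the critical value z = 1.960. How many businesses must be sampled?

With p = 0.28, p(1−p) = 0.2016.
n = z²·p(1−p)/E² = 1.960² × 0.2016 / 0.058² = 3.8416 × 0.2016 / 0.003364 ≈ 230.22.
Rounding up gives n = 231.

231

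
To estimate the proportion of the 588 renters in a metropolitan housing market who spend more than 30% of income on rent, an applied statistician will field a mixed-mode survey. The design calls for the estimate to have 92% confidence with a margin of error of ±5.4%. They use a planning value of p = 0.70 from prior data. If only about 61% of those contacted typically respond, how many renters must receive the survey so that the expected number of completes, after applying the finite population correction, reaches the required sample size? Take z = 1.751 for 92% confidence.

Completed interviews needed (unadjusted): n₀ = 1.751² × 0.2100 / 0.054² ≈ 220.80 → 221.
FPC for N = 588: n = 221 / (1 + 220/588) = 221 / 1.3741 ≈ 160.83 → 161.
At a 61% response rate, contacts needed = 161 / 0.61 ≈ 263.93 → 264.

264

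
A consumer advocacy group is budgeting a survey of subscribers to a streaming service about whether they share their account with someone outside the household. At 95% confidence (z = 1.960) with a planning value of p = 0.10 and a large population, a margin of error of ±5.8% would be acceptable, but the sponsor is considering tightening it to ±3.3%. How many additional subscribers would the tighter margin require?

215

At ±5.8%: n = 1.960² × 0.0900 / 0.058² ≈ 102.78 → 103.
At ±3.3%: n = 1.960² × 0.0900 / 0.033² ≈ 317.49 → 318.
Additional respondents: 318 − 103 = 215.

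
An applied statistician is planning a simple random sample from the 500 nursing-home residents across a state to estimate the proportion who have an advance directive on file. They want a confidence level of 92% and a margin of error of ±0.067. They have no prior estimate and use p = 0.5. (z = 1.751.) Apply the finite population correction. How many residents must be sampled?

Unadjusted: n₀ = 1.751² × 0.50 × 0.50 / 0.067² ≈ 170.75, so n₀ = 171.
Finite population correction with N = 500: n = n₀ / (1 + (n₀−1)/N) = 171 / (1 + 170/500) = 171 / 1.3400 ≈ 127.61.
Rounding up, n = 128.

128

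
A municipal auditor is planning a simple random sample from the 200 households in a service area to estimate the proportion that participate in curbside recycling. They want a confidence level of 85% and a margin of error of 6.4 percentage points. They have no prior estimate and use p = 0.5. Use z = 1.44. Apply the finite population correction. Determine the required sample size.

78

Unadjusted: n₀ = 1.44² × 0.50 × 0.50 / 0.064² ≈ 126.56, so n₀ = 127.
Finite population correction with N = 200: n = n₀ / (1 + (n₀−1)/N) = 127 / (1 + 126/200) = 127 / 1.6300 ≈ 77.91.
Rounding up, n = 78.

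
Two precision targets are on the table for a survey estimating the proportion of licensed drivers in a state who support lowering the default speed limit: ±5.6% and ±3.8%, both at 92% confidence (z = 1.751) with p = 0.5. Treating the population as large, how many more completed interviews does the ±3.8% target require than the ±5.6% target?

At ±5.6%: n = 1.751² × 0.2500 / 0.056² ≈ 244.42 → 245.
At ±3.8%: n = 1.751² × 0.2500 / 0.038² ≈ 530.82 → 531.
Additional respondents: 531 − 245 = 286.

286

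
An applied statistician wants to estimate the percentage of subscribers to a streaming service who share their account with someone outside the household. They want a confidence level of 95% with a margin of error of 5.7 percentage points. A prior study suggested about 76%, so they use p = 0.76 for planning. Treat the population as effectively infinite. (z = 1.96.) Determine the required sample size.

With p = 0.76, p(1−p) = 0.1824.
n = z²·p(1−p)/E² = 1.96² × 0.1824 / 0.057² = 3.8416 × 0.1824 / 0.003249 ≈ 215.67.
Rounding up gives n = 216.

216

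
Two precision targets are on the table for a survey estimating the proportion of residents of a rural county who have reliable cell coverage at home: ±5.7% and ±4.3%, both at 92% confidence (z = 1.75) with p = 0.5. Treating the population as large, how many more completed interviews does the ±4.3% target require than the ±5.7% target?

At ±5.7%: n = 1.75² × 0.2500 / 0.057² ≈ 235.65 → 236.
At ±4.3%: n = 1.75² × 0.2500 / 0.043² ≈ 414.08 → 415.
Additional respondents: 415 − 236 = 179.

179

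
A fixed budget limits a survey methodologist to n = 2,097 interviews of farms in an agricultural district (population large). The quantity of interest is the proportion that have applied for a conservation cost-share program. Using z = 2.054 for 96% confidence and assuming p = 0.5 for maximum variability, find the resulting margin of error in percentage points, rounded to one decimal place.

SE(p̂) = √[p(1−p)/n] = √[0.2500/2097] = 0.01092.
E = z × SE = 2.054 × 0.01092 = 0.02243, or 2.2 percentage points.

2.2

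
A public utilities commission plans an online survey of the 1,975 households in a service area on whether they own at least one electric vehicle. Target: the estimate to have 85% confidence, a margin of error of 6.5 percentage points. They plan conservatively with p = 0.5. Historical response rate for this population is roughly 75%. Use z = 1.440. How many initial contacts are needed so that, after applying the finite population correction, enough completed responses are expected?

Completed interviews needed (unadjusted): n₀ = 1.440² × 0.2500 / 0.065² ≈ 122.70 → 123.
FPC for N = 1,975: n = 123 / (1 + 122/1975) = 123 / 1.0618 ≈ 115.84 → 116.
At a 75% response rate, contacts needed = 116 / 0.75 ≈ 154.67 → 155.

155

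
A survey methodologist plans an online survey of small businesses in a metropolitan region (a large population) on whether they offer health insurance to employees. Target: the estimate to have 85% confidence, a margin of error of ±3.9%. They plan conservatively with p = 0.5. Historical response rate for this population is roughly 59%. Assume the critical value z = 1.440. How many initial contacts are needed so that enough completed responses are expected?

Completed interviews needed: n₀ = 1.440² × 0.2500 / 0.039² ≈ 340.83 → 341.
At a 59% response rate, contacts needed = 341 / 0.59 ≈ 577.97 → 578.

578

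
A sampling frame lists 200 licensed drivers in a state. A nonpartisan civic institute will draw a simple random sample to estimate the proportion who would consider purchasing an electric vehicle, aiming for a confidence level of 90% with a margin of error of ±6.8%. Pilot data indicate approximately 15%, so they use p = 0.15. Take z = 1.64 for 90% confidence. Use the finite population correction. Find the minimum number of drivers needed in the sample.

Unadjusted: n₀ = 1.64² × 0.15 × 0.85 / 0.068² ≈ 74.16, so n₀ = 75.
Finite population correction with N = 200: n = n₀ / (1 + (n₀−1)/N) = 75 / (1 + 74/200) = 75 / 1.3700 ≈ 54.74.
Rounding up, n = 55.

55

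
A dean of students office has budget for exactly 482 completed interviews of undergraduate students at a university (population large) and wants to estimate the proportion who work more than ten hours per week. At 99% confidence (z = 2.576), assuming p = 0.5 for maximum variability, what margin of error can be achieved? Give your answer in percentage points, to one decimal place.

SE(p̂) = √[p(1−p)/n] = √[0.2500/482] = 0.02277.
E = z × SE = 2.576 × 0.02277 = 0.05867, or 5.9 percentage points.

5.9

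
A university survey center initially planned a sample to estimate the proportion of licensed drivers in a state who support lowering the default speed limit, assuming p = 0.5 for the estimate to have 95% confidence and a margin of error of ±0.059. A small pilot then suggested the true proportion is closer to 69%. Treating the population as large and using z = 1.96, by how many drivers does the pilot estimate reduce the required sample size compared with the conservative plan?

39

Conservative (p = 0.5): n = 1.96² × 0.25 / 0.059² ≈ 275.90 → 276.
Using p = 0.69: p(1−p) = 0.2139, so n = 1.96² × 0.2139 / 0.059² ≈ 236.06 → 237.
Reduction: 276 − 237 = 39.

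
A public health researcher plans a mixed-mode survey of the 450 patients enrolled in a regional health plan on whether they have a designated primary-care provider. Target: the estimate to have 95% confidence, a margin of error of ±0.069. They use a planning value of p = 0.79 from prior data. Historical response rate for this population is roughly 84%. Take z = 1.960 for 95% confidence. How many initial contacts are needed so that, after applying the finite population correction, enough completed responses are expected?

124

Completed interviews needed (unadjusted): n₀ = 1.960² × 0.1659 / 0.069² ≈ 133.86 → 134.
FPC for N = 450: n = 134 / (1 + 133/450) = 134 / 1.2956 ≈ 103.43 → 104.
At an 84% response rate, contacts needed = 104 / 0.84 ≈ 123.81 → 124.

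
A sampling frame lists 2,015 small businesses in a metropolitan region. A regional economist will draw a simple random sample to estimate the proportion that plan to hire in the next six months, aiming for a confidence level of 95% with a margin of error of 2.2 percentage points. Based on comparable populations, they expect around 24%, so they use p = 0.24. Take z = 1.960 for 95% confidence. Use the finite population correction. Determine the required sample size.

843

Unadjusted: n₀ = 1.960² × 0.24 × 0.76 / 0.022² ≈ 1447.74, so n₀ = 1448.
Finite population correction with N = 2,015: n = n₀ / (1 + (n₀−1)/N) = 1448 / (1 + 1447/2015) = 1448 / 1.7181 ≈ 842.78.
Rounding up, n = 843.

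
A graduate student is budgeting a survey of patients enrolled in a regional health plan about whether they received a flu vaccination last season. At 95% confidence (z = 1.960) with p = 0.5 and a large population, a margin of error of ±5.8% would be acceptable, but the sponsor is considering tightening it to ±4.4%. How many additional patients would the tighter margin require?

At ±5.8%: n = 1.960² × 0.2500 / 0.058² ≈ 285.49 → 286.
At ±4.4%: n = 1.960² × 0.2500 / 0.044² ≈ 496.07 → 497.
Additional respondents: 497 − 286 = 211.

211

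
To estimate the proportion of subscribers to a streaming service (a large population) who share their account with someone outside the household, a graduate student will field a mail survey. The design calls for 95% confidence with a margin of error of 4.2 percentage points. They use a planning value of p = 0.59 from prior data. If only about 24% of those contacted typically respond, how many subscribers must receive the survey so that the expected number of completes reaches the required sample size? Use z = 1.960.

Completed interviews needed: n₀ = 1.960² × 0.2419 / 0.042² ≈ 526.80 → 527.
At a 24% response rate, contacts needed = 527 / 0.24 ≈ 2195.83 → 2196.

2196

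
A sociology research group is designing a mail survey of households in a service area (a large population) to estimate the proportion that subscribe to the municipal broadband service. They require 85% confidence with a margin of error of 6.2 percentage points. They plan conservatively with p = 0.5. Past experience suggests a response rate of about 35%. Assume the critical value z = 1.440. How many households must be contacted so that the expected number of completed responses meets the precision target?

386

Completed interviews needed: n₀ = 1.440² × 0.2500 / 0.062² ≈ 134.86 → 135.
At a 35% response rate, contacts needed = 135 / 0.35 ≈ 385.71 → 386.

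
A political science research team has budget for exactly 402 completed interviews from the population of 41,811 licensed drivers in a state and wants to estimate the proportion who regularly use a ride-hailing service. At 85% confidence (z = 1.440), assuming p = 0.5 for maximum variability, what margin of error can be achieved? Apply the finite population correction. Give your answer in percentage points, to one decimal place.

Finite-population factor: (N−n)/(N−1) = (41811−402)/(41811−1) = 0.9904.
SE(p̂) = √[p(1−p)/n · (N−n)/(N−1)] = √[0.2500/402 × 0.9904] = 0.02482.
E = z × SE = 1.440 × 0.02482 = 0.03574 ≈ 3.6 percentage points.

3.6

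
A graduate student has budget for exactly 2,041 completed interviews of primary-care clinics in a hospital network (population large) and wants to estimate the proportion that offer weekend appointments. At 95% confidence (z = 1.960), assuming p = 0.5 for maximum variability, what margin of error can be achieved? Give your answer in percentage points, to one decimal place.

SE(p̂) = √[p(1−p)/n] = √[0.2500/2041] = 0.01107.
E = z × SE = 1.960 × 0.01107 = 0.02169, or 2.2 percentage points.

2.2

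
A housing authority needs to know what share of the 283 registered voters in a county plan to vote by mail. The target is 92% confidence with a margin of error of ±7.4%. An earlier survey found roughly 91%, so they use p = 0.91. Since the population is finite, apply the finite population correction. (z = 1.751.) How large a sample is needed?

40

Unadjusted: n₀ = 1.751² × 0.91 × 0.09 / 0.074² ≈ 45.86, so n₀ = 46.
Finite population correction with N = 283: n = n₀ / (1 + (n₀−1)/N) = 46 / (1 + 45/283) = 46 / 1.1590 ≈ 39.69.
Rounding up, n = 40.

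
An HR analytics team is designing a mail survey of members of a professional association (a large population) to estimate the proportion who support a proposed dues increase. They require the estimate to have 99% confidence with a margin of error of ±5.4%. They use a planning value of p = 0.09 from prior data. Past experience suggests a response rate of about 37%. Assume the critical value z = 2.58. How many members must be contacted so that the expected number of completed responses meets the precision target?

Completed interviews needed: n₀ = 2.58² × 0.0819 / 0.054² ≈ 186.95 → 187.
At a 37% response rate, contacts needed = 187 / 0.37 ≈ 505.41 → 506.

506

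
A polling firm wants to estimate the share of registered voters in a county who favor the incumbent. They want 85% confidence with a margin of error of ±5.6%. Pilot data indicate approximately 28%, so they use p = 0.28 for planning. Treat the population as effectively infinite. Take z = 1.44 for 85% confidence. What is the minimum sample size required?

With p = 0.28, p(1−p) = 0.2016.
n = z²·p(1−p)/E² = 1.44² × 0.2016 / 0.056² = 2.0736 × 0.2016 / 0.003136 ≈ 133.30.
Rounding up gives n = 134.

134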